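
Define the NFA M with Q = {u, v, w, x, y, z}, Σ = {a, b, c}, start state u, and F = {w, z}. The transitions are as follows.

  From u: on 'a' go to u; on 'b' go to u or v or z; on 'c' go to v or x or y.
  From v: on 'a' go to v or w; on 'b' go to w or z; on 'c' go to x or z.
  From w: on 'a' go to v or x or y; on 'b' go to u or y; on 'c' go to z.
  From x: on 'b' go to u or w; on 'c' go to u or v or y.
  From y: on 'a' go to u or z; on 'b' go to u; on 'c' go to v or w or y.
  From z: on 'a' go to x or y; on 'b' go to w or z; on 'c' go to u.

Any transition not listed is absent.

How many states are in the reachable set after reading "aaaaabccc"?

6

Start in {u}.
Read 'a': u→{u}; now {u}.
Read 'a': u→{u}; now {u}.
Read 'a': u→{u}; now {u}.
Read 'a': u→{u}; now {u}.
Read 'a': u→{u}; now {u}.
Read 'b': u→{u, v, z}; now {u, v, z}.
Read 'c': u→{v, x, y}, v→{x, z}, z→{u}; now {u, v, x, y, z}.
Read 'c': u→{v, x, y}, v→{x, z}, x→{u, v, y}, y→{v, w, y}, z→{u}; now {u, v, w, x, y, z}.
Read 'c': u→{v, x, y}, v→{x, z}, w→{z}, x→{u, v, y}, y→{v, w, y}, z→{u}; now {u, v, w, x, y, z}.
That set has 6 states.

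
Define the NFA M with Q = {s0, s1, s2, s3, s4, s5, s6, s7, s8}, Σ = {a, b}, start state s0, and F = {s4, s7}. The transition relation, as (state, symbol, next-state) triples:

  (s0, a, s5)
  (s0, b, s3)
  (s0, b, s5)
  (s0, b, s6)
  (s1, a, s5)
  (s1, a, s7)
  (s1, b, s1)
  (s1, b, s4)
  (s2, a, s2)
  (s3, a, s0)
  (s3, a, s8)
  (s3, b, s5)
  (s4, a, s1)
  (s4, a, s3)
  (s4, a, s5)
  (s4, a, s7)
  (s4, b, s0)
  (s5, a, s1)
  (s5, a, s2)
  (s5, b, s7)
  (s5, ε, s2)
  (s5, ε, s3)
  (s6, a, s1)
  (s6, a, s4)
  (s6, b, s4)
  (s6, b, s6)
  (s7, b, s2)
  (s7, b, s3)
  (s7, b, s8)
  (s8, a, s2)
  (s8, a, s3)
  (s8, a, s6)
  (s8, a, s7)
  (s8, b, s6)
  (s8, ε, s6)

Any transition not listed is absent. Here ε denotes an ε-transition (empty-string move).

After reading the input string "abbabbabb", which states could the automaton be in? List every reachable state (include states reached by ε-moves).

{s0, s1, s2, s3, s4, s5, s6, s7, s8}

Start in {s0}.
Read 'a': {s0} → {s2, s3, s5}.
Read 'b': {s2, s3, s5} → {s2, s3, s5, s7}.
Read 'b': {s2, s3, s5, s7} → {s2, s3, s5, s6, s7, s8}.
Read 'a': {s2, s3, s5, s6, s7, s8} → {s0, s1, s2, s3, s4, s6, s7, s8}.
Read 'b': {s0, s1, s2, s3, s4, s6, s7, s8} → {s0, s1, s2, s3, s4, s5, s6, s8}.
Read 'b': {s0, s1, s2, s3, s4, s5, s6, s8} → {s0, s1, s2, s3, s4, s5, s6, s7}.
Read 'a': {s0, s1, s2, s3, s4, s5, s6, s7} → {s0, s1, s2, s3, s4, s5, s6, s7, s8}.
Read 'b': {s0, s1, s2, s3, s4, s5, s6, s7, s8} → {s0, s1, s2, s3, s4, s5, s6, s7, s8}.
Read 'b': {s0, s1, s2, s3, s4, s5, s6, s7, s8} → {s0, s1, s2, s3, s4, s5, s6, s7, s8}.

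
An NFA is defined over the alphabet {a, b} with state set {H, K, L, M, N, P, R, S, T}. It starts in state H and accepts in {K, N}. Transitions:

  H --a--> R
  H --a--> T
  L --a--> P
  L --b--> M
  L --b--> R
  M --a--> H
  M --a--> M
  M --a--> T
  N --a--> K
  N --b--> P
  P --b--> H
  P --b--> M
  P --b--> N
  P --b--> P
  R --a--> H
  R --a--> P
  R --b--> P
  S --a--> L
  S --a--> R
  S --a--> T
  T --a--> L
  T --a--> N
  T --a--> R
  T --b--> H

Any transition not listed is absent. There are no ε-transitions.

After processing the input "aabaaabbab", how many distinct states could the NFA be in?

2

Start in {H}.
Read 'a': H→{R, T}; now {R, T}.
Read 'a': R→{H, P}, T→{L, N, R}; now {H, L, N, P, R}.
Read 'b': H→∅, L→{M, R}, N→{P}, P→{H, M, N, P}, R→{P}; now {H, M, N, P, R}.
Read 'a': H→{R, T}, M→{H, M, T}, N→{K}, P→∅, R→{H, P}; now {H, K, M, P, R, T}.
Read 'a': H→{R, T}, K→∅, M→{H, M, T}, P→∅, R→{H, P}, T→{L, N, R}; now {H, L, M, N, P, R, T}.
Read 'a': H→{R, T}, L→{P}, M→{H, M, T}, N→{K}, P→∅, R→{H, P}, T→{L, N, R}; now {H, K, L, M, N, P, R, T}.
Read 'b': H→∅, K→∅, L→{M, R}, M→∅, N→{P}, P→{H, M, N, P}, R→{P}, T→{H}; now {H, M, N, P, R}.
Read 'b': H→∅, M→∅, N→{P}, P→{H, M, N, P}, R→{P}; now {H, M, N, P}.
Read 'a': H→{R, T}, M→{H, M, T}, N→{K}, P→∅; now {H, K, M, R, T}.
Read 'b': H→∅, K→∅, M→∅, R→{P}, T→{H}; now {H, P}.
That set has 2 states.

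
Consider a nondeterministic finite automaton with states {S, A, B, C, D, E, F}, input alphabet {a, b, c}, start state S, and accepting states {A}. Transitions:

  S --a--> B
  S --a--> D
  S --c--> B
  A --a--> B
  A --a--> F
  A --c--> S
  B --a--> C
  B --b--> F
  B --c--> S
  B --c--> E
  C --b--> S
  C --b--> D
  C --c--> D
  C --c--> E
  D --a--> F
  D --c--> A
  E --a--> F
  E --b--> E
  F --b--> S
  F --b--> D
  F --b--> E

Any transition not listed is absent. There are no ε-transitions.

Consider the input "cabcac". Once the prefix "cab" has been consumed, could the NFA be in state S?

Start in {S}.
Read 'c': {S} → {B}.
Read 'a': {B} → {C}.
Read 'b': {C} → {S, D}.
State S is in {S, D}.

Yes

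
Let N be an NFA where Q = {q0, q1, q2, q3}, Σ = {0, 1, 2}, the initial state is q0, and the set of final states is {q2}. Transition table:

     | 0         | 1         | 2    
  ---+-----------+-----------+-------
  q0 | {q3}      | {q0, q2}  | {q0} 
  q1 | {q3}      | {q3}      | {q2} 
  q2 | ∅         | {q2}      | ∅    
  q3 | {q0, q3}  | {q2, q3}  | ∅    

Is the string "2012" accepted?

No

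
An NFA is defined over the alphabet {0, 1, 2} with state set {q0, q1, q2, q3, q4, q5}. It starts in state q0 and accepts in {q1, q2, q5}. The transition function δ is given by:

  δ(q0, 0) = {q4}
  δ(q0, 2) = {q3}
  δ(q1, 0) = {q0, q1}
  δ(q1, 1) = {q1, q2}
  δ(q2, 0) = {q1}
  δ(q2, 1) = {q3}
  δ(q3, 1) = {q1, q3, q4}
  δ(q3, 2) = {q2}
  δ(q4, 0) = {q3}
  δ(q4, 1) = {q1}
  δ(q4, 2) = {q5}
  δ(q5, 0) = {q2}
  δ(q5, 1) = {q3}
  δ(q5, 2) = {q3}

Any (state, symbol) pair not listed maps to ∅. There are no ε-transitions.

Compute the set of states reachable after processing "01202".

Start in {q0}.
Read '0': q0→{q4}; now {q4}.
Read '1': q4→{q1}; now {q1}.
Read '2': q1→∅; now ∅.
The set is empty and remains empty for the remaining 2 symbols.

∅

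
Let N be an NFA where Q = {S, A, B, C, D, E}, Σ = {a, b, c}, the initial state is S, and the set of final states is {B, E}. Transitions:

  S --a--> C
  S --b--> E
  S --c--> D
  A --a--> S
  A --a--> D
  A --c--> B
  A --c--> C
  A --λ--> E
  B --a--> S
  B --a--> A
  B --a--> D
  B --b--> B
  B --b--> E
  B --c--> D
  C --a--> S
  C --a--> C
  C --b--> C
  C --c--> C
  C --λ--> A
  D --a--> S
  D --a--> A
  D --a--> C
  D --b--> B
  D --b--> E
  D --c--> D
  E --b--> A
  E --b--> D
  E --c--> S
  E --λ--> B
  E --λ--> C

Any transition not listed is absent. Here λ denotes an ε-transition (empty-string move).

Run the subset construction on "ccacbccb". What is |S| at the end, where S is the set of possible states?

5

Start in {S}.
Read 'c': {S} → {D}.
Read 'c': {D} → {D}.
Read 'a': {D} → {S, A, B, C, E}.
Read 'c': {S, A, B, C, E} → {S, A, B, C, D, E}.
Read 'b': {S, A, B, C, D, E} → {A, B, C, D, E}.
Read 'c': {A, B, C, D, E} → {S, A, B, C, D, E}.
Read 'c': {S, A, B, C, D, E} → {S, A, B, C, D, E}.
Read 'b': {S, A, B, C, D, E} → {A, B, C, D, E}.
That set has 5 states.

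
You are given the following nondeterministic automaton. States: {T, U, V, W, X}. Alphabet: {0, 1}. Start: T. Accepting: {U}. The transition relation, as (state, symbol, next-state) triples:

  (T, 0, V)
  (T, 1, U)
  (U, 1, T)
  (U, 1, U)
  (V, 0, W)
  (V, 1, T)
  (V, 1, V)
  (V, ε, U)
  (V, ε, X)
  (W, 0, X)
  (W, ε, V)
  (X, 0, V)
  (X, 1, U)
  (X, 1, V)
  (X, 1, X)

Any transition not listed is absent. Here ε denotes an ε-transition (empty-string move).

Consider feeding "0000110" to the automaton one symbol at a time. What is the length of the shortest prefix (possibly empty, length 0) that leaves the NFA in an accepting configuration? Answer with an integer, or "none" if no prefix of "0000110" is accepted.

1

Start in {T}.
Read '0': {T} → {U, V, X}.
None of the earlier sets intersect F, but {U, V, X} does.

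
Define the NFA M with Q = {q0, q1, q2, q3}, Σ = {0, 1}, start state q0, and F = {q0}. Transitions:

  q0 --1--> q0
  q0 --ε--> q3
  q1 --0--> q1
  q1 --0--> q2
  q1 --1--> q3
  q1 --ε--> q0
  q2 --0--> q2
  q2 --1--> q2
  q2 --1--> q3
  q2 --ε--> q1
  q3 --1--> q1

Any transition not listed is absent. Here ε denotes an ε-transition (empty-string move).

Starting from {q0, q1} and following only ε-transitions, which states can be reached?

{q0, q1, q3}

Begin with {q0, q1}.
ε-move q0 → q3; add q3.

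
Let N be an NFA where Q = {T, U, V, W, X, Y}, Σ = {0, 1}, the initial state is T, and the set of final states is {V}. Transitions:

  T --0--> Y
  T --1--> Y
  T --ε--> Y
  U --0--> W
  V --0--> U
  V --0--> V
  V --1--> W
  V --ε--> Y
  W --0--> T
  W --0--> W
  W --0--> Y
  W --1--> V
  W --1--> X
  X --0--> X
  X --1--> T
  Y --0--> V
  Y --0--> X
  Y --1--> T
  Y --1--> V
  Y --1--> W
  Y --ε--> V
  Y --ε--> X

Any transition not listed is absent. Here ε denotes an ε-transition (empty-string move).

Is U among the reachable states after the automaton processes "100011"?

No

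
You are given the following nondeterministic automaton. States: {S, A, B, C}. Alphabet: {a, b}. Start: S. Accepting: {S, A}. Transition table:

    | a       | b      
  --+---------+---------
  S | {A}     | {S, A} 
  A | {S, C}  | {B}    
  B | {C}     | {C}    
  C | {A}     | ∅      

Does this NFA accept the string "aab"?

Start in {S}.
Read 'a': S→{A}; now {A}.
Read 'a': A→{S, C}; now {S, C}.
Read 'b': S→{S, A}, C→∅; now {S, A}.
The final set {S, A} contains the accepting states S, A.

Yes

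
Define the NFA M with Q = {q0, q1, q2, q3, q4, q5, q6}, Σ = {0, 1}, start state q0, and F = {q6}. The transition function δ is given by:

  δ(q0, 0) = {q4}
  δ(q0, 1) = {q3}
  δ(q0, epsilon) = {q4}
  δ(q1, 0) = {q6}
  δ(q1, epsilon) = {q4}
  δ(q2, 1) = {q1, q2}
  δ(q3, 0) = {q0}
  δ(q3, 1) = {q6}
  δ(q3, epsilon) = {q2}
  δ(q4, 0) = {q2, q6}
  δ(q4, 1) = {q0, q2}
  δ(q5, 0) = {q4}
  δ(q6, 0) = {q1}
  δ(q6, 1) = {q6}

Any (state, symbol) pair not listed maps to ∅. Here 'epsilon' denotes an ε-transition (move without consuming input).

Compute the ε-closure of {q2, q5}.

{q2, q5}

Begin with {q2, q5}.
No ε-moves leave this set, so the closure equals the set itself.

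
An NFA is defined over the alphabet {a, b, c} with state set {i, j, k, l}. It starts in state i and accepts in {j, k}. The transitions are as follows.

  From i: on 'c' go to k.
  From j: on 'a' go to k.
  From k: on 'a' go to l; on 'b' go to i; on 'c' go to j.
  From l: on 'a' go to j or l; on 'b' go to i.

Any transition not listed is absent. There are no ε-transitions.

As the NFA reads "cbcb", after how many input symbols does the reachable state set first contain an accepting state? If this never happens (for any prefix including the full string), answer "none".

1

Start in {i}.
Read 'c': {i} → {k}.
None of the earlier sets intersect F, but {k} does.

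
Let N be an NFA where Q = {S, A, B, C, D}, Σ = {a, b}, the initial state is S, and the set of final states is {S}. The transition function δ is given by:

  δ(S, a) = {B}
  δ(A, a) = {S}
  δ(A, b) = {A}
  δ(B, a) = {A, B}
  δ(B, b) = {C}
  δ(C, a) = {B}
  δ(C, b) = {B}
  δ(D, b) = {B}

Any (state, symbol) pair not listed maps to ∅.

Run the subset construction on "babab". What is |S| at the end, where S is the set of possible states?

0

Start in {S}.
Read 'b': S→∅; now ∅.
The set is empty and remains empty for the remaining 4 symbols.
That set has 0 states.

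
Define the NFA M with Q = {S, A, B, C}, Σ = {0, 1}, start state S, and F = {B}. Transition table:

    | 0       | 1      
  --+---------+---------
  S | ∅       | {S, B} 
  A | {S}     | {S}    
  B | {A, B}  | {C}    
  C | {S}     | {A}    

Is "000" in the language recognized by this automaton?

No

Start in {S}.
Read '0': S→∅; now ∅.
The set is empty and remains empty for the remaining 2 symbols.
The final set ∅ contains no accepting state.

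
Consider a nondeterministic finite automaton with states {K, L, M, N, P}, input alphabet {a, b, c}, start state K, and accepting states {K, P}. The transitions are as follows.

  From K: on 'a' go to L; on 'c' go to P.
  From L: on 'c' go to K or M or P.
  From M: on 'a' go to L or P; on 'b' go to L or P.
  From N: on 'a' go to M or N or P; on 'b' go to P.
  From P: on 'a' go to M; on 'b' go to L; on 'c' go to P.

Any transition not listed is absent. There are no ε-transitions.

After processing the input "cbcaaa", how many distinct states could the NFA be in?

Start in {K}.
Read 'c': {K} → {P}.
Read 'b': {P} → {L}.
Read 'c': {L} → {K, M, P}.
Read 'a': {K, M, P} → {L, M, P}.
Read 'a': {L, M, P} → {L, M, P}.
Read 'a': {L, M, P} → {L, M, P}.
That set has 3 states.

3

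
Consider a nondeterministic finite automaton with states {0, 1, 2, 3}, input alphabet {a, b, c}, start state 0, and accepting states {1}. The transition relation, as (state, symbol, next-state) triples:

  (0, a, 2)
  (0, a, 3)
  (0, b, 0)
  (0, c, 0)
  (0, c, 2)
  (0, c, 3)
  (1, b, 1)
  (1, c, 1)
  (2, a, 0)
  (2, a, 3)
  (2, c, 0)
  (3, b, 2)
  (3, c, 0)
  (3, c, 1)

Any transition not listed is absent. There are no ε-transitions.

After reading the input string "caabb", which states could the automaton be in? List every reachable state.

{0}

Start in {0}.
Read 'c': {0} → {0, 2, 3}.
Read 'a': {0, 2, 3} → {0, 2, 3}.
Read 'a': {0, 2, 3} → {0, 2, 3}.
Read 'b': {0, 2, 3} → {0, 2}.
Read 'b': {0, 2} → {0}.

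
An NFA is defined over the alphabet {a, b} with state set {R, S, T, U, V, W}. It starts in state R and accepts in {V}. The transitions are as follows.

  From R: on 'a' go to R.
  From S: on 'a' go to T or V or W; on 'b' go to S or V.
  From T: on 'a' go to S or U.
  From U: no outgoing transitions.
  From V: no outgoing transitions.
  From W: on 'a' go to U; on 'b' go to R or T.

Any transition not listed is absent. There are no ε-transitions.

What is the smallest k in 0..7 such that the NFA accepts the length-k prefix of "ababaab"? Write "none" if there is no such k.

Start in {R}.
Read 'a': {R} → {R}.
Read 'b': {R} → ∅.
The set is empty and remains empty for the remaining 5 symbols.
No reachable set along the way intersects F.

none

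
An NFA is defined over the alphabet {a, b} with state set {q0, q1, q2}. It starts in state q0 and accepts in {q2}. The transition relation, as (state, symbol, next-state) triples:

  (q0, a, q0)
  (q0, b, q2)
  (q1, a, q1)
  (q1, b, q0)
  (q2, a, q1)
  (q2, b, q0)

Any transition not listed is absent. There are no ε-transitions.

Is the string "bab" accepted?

No

Start in {q0}.
Read 'b': {q0} → {q2}.
Read 'a': {q2} → {q1}.
Read 'b': {q1} → {q0}.
The final set {q0} contains no accepting state.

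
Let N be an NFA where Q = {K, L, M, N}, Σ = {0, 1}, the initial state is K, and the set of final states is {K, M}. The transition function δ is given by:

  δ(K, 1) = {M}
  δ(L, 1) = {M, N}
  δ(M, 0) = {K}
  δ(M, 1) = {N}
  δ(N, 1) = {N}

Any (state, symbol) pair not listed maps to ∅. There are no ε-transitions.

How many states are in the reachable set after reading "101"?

Start in {K}.
Read '1': {K} → {M}.
Read '0': {M} → {K}.
Read '1': {K} → {M}.
That set has 1 state.

1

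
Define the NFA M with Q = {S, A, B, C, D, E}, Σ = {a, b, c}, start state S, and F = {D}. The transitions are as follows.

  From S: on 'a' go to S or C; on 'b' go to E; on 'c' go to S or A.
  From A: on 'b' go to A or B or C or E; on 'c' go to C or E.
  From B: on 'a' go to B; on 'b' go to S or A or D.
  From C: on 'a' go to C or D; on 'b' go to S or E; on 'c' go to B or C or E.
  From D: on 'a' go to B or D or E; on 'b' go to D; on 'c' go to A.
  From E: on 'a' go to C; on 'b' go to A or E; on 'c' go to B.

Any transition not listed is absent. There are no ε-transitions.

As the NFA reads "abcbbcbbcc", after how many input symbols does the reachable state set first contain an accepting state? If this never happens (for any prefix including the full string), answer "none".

4

Start in {S}.
Read 'a': {S} → {S, C}.
Read 'b': {S, C} → {S, E}.
Read 'c': {S, E} → {S, A, B}.
Read 'b': {S, A, B} → {S, A, B, C, D, E}.
None of the earlier sets intersect F, but {S, A, B, C, D, E} does.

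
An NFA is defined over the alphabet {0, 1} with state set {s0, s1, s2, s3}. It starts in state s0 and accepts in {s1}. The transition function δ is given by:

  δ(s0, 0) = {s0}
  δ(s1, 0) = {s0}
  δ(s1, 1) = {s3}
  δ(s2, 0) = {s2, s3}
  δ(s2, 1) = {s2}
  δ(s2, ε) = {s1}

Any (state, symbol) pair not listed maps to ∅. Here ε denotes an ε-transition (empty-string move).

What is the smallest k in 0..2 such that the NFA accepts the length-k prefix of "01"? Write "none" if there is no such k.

none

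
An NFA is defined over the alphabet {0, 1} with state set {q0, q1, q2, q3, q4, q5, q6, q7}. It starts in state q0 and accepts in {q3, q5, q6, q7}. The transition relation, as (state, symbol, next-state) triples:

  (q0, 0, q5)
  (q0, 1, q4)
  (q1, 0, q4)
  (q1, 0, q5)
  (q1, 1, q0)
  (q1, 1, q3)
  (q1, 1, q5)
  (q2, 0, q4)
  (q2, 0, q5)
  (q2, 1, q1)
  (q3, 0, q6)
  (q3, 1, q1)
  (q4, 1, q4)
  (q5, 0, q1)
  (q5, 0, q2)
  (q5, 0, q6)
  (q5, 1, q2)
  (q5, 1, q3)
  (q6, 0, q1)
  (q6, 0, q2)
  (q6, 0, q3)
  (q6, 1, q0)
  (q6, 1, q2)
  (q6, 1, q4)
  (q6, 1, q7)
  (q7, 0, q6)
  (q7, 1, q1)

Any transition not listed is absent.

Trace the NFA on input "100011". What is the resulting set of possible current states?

Start in {q0}.
Read '1': {q0} → {q4}.
Read '0': {q4} → ∅.
The set is empty and remains empty for the remaining 4 symbols.

∅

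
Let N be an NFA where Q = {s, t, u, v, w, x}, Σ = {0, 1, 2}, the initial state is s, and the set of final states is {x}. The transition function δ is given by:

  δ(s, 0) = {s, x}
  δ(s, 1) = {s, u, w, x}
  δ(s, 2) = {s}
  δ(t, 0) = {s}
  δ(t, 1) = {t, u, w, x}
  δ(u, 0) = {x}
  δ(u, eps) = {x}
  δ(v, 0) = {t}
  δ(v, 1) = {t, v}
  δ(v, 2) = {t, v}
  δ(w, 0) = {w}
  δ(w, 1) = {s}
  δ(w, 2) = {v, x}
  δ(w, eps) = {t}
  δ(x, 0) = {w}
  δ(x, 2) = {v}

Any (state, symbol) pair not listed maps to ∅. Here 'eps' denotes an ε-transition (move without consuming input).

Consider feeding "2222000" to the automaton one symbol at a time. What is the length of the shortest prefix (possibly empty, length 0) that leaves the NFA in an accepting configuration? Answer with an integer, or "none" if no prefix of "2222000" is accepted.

5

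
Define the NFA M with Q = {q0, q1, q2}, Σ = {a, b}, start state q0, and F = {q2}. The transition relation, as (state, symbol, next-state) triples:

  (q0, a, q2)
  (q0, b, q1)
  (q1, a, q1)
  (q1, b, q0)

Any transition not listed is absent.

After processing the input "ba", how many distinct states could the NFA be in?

1

Start in {q0}.
Read 'b': {q0} → {q1}.
Read 'a': {q1} → {q1}.
That set has 1 state.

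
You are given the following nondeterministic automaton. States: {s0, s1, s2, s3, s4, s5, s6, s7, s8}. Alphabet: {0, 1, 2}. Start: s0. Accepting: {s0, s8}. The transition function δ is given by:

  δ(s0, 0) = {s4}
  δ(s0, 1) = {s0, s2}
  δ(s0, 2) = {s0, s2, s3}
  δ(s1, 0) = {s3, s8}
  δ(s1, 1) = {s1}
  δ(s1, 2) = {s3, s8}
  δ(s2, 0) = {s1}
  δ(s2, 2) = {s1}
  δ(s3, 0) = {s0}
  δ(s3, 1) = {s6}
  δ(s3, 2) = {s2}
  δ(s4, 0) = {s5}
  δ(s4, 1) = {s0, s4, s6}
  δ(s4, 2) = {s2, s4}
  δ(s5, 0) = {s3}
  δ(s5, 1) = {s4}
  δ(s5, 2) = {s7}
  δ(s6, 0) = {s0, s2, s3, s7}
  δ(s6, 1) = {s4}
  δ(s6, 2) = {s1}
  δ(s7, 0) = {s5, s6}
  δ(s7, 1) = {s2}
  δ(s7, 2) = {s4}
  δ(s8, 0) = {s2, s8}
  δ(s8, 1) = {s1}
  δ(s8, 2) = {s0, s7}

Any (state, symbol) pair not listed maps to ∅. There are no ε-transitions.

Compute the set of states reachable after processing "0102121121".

Start in {s0}.
Read '0': s0→{s4}; now {s4}.
Read '1': s4→{s0, s4, s6}; now {s0, s4, s6}.
Read '0': s0→{s4}, s4→{s5}, s6→{s0, s2, s3, s7}; now {s0, s2, s3, s4, s5, s7}.
Read '2': s0→{s0, s2, s3}, s2→{s1}, s3→{s2}, s4→{s2, s4}, s5→{s7}, s7→{s4}; now {s0, s1, s2, s3, s4, s7}.
Read '1': s0→{s0, s2}, s1→{s1}, s2→∅, s3→{s6}, s4→{s0, s4, s6}, s7→{s2}; now {s0, s1, s2, s4, s6}.
Read '2': s0→{s0, s2, s3}, s1→{s3, s8}, s2→{s1}, s4→{s2, s4}, s6→{s1}; now {s0, s1, s2, s3, s4, s8}.
Read '1': s0→{s0, s2}, s1→{s1}, s2→∅, s3→{s6}, s4→{s0, s4, s6}, s8→{s1}; now {s0, s1, s2, s4, s6}.
Read '1': s0→{s0, s2}, s1→{s1}, s2→∅, s4→{s0, s4, s6}, s6→{s4}; now {s0, s1, s2, s4, s6}.
Read '2': s0→{s0, s2, s3}, s1→{s3, s8}, s2→{s1}, s4→{s2, s4}, s6→{s1}; now {s0, s1, s2, s3, s4, s8}.
Read '1': s0→{s0, s2}, s1→{s1}, s2→∅, s3→{s6}, s4→{s0, s4, s6}, s8→{s1}; now {s0, s1, s2, s4, s6}.

{s0, s1, s2, s4, s6}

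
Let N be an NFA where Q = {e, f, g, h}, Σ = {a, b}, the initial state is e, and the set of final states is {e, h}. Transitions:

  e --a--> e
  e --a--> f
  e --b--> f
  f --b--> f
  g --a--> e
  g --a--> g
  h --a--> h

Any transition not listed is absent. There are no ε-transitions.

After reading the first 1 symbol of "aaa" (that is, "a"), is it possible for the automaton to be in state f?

Start in {e}.
Read 'a': e→{e, f}; now {e, f}.
State f is in {e, f}.

Yes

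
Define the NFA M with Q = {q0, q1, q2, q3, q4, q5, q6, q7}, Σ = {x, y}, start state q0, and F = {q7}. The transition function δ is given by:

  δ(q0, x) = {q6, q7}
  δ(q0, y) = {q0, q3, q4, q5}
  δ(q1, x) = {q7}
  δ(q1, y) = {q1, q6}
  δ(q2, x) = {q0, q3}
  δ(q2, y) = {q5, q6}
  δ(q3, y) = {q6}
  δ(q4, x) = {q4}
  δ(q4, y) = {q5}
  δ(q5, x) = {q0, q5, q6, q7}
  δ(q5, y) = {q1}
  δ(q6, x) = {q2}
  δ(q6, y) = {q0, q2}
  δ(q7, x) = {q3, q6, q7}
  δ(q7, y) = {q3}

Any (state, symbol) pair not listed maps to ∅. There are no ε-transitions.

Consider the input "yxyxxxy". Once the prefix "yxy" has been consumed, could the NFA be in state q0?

Start in {q0}.
Read 'y': q0→{q0, q3, q4, q5}; now {q0, q3, q4, q5}.
Read 'x': q0→{q6, q7}, q3→∅, q4→{q4}, q5→{q0, q5, q6, q7}; now {q0, q4, q5, q6, q7}.
Read 'y': q0→{q0, q3, q4, q5}, q4→{q5}, q5→{q1}, q6→{q0, q2}, q7→{q3}; now {q0, q1, q2, q3, q4, q5}.
State q0 is in {q0, q1, q2, q3, q4, q5}.

Yes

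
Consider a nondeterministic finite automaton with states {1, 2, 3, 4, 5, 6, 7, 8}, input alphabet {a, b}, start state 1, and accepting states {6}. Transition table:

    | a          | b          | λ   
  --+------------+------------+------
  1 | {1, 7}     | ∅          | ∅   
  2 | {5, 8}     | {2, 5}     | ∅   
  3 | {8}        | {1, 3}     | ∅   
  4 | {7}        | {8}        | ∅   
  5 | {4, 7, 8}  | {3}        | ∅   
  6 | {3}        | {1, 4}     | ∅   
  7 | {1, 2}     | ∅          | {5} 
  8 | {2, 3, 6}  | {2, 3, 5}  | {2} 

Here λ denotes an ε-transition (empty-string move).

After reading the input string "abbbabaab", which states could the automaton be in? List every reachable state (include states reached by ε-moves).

{1, 2, 3, 4, 5, 8}

Start in {1}.
Read 'a': {1} → {1, 5, 7}.
Read 'b': {1, 5, 7} → {3}.
Read 'b': {3} → {1, 3}.
Read 'b': {1, 3} → {1, 3}.
Read 'a': {1, 3} → {1, 2, 5, 7, 8}.
Read 'b': {1, 2, 5, 7, 8} → {2, 3, 5}.
Read 'a': {2, 3, 5} → {2, 4, 5, 7, 8}.
Read 'a': {2, 4, 5, 7, 8} → {1, 2, 3, 4, 5, 6, 7, 8}.
Read 'b': {1, 2, 3, 4, 5, 6, 7, 8} → {1, 2, 3, 4, 5, 8}.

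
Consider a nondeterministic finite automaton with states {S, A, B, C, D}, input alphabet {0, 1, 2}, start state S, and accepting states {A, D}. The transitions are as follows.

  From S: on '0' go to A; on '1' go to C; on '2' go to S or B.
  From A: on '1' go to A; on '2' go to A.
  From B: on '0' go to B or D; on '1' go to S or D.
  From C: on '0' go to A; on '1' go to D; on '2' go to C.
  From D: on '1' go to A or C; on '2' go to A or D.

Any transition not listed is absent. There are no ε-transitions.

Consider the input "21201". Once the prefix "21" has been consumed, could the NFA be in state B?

No

Start in {S}.
Read '2': {S} → {S, B}.
Read '1': {S, B} → {S, C, D}.
State B is not in {S, C, D}.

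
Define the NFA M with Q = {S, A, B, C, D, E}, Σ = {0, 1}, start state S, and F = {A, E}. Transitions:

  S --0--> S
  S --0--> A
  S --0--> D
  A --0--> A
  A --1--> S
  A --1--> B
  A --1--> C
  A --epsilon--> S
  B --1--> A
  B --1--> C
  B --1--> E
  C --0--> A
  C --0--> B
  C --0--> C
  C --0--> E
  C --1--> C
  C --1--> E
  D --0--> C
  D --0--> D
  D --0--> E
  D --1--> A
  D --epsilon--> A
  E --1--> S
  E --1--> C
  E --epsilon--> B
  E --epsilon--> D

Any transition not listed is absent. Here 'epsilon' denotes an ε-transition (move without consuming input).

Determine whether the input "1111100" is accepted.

No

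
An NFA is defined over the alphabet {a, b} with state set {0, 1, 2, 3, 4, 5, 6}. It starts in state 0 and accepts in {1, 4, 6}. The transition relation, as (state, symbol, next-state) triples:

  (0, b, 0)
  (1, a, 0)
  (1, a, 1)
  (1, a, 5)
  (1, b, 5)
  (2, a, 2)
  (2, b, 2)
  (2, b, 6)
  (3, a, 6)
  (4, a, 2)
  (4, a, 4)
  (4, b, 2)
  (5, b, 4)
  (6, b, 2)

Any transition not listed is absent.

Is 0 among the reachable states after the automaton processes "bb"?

Yes

Start in {0}.
Read 'b': 0→{0}; now {0}.
Read 'b': 0→{0}; now {0}.
State 0 is in {0}.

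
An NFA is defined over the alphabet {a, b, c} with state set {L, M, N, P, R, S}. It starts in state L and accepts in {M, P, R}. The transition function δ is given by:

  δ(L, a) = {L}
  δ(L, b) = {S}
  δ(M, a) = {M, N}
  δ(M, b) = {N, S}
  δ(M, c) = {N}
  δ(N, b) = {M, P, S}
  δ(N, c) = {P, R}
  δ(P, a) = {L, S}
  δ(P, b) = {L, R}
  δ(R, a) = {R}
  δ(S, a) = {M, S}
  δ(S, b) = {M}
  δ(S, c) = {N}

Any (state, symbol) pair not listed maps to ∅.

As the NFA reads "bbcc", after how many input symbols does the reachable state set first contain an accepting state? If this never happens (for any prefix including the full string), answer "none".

2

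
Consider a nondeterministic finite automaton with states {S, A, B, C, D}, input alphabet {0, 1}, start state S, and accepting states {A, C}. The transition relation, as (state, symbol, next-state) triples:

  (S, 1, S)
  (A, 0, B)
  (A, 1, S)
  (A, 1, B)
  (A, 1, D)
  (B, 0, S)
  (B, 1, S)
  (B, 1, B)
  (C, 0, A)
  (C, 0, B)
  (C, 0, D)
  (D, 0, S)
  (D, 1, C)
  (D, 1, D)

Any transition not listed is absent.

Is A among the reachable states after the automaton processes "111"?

No

Start in {S}.
Read '1': {S} → {S}.
Read '1': {S} → {S}.
Read '1': {S} → {S}.
State A is not in {S}.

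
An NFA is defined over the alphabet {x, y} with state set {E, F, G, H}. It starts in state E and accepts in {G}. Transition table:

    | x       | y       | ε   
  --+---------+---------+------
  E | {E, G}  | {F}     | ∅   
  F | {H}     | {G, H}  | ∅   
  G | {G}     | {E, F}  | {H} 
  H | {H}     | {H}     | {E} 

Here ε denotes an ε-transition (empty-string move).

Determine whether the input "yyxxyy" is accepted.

Yes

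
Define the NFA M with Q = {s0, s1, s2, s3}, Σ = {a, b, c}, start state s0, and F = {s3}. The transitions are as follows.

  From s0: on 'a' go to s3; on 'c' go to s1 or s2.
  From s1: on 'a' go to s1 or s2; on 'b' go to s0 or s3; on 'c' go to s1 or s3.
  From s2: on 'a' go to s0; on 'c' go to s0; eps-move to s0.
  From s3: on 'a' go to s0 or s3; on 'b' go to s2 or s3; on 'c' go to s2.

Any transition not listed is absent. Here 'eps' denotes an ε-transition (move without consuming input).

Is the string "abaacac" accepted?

Yes

Start in {s0}.
Read 'a': {s0} → {s3}.
Read 'b': {s3} → {s0, s2, s3}.
Read 'a': {s0, s2, s3} → {s0, s3}.
Read 'a': {s0, s3} → {s0, s3}.
Read 'c': {s0, s3} → {s0, s1, s2}.
Read 'a': {s0, s1, s2} → {s0, s1, s2, s3}.
Read 'c': {s0, s1, s2, s3} → {s0, s1, s2, s3}.
The final set {s0, s1, s2, s3} contains the accepting state s3.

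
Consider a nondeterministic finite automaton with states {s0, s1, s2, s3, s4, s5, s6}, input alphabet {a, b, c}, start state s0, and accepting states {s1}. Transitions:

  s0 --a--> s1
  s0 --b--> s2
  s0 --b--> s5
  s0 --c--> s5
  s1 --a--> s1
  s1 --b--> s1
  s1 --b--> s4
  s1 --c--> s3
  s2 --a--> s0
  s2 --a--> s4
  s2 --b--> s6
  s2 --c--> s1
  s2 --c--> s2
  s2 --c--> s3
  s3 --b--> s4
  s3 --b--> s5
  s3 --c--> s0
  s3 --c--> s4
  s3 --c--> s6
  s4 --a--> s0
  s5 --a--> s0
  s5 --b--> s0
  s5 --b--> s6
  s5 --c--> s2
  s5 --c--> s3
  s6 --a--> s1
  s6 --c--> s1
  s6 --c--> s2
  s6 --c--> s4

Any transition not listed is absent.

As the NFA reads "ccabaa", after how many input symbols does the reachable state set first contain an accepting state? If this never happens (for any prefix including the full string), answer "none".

6

Start in {s0}.
Read 'c': {s0} → {s5}.
Read 'c': {s5} → {s2, s3}.
Read 'a': {s2, s3} → {s0, s4}.
Read 'b': {s0, s4} → {s2, s5}.
Read 'a': {s2, s5} → {s0, s4}.
Read 'a': {s0, s4} → {s0, s1}.
None of the earlier sets intersect F, but {s0, s1} does.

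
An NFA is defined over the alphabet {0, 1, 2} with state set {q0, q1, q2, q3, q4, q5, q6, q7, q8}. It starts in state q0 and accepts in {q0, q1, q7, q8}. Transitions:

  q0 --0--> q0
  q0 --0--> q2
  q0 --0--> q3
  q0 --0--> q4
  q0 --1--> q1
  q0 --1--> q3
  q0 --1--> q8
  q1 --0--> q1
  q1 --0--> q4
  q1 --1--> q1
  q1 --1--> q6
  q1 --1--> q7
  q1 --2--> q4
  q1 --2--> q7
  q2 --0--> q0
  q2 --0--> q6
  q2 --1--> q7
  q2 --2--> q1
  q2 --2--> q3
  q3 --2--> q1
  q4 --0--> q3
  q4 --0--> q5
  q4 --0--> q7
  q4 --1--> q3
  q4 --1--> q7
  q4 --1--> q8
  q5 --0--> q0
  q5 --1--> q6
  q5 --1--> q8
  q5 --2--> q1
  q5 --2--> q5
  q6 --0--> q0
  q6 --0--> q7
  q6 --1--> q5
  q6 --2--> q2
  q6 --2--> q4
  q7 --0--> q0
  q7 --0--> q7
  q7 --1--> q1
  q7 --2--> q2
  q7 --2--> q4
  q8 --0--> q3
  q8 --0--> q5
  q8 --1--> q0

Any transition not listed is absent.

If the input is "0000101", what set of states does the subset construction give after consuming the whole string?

{q1, q3, q6, q7, q8}

Start in {q0}.
Read '0': q0→{q0, q2, q3, q4}; now {q0, q2, q3, q4}.
Read '0': q0→{q0, q2, q3, q4}, q2→{q0, q6}, q3→∅, q4→{q3, q5, q7}; now {q0, q2, q3, q4, q5, q6, q7}.
Read '0': q0→{q0, q2, q3, q4}, q2→{q0, q6}, q3→∅, q4→{q3, q5, q7}, q5→{q0}, q6→{q0, q7}, q7→{q0, q7}; now {q0, q2, q3, q4, q5, q6, q7}.
Read '0': q0→{q0, q2, q3, q4}, q2→{q0, q6}, q3→∅, q4→{q3, q5, q7}, q5→{q0}, q6→{q0, q7}, q7→{q0, q7}; now {q0, q2, q3, q4, q5, q6, q7}.
Read '1': q0→{q1, q3, q8}, q2→{q7}, q3→∅, q4→{q3, q7, q8}, q5→{q6, q8}, q6→{q5}, q7→{q1}; now {q1, q3, q5, q6, q7, q8}.
Read '0': q1→{q1, q4}, q3→∅, q5→{q0}, q6→{q0, q7}, q7→{q0, q7}, q8→{q3, q5}; now {q0, q1, q3, q4, q5, q7}.
Read '1': q0→{q1, q3, q8}, q1→{q1, q6, q7}, q3→∅, q4→{q3, q7, q8}, q5→{q6, q8}, q7→{q1}; now {q1, q3, q6, q7, q8}.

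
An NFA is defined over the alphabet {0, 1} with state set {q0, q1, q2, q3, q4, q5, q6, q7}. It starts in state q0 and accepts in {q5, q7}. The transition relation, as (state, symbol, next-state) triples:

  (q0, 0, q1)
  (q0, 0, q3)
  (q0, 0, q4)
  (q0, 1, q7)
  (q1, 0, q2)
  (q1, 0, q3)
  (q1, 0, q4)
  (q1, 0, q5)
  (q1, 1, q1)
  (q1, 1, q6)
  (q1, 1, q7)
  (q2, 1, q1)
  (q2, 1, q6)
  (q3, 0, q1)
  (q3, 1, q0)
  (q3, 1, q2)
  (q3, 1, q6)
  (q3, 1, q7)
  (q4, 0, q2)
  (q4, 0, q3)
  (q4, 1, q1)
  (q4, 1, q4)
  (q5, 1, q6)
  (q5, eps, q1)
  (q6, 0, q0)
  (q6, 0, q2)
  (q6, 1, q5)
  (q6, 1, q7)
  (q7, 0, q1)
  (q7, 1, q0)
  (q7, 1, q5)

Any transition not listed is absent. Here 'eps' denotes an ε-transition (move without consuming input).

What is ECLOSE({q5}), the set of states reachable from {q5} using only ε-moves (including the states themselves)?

Begin with {q5}.
ε-move q5 → q1; add q1.

{q1, q5}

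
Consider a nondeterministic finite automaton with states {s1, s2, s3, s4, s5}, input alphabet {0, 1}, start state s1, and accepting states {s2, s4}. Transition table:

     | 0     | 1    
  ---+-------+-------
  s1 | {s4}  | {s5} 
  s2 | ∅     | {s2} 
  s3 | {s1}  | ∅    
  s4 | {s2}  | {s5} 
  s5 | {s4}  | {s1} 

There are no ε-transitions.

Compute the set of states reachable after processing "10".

{s4}

Start in {s1}.
Read '1': s1→{s5}; now {s5}.
Read '0': s5→{s4}; now {s4}.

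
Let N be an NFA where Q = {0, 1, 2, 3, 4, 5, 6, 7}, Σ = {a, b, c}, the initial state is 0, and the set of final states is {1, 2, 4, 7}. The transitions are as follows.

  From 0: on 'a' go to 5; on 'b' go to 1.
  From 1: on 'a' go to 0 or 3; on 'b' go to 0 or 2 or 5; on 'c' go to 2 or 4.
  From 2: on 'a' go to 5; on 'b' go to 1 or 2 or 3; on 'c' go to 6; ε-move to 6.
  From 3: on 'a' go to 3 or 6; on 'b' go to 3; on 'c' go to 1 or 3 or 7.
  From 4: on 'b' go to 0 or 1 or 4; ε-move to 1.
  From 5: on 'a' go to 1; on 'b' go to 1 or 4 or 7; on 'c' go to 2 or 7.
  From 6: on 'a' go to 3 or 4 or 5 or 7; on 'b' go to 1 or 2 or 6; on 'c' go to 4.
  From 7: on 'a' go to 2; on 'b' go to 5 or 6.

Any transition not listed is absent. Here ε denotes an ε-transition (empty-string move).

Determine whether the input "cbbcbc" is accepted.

No

Start in {0}.
Read 'c': 0→∅; now ∅.
The set is empty and remains empty for the remaining 5 symbols.
The final set ∅ contains no accepting state.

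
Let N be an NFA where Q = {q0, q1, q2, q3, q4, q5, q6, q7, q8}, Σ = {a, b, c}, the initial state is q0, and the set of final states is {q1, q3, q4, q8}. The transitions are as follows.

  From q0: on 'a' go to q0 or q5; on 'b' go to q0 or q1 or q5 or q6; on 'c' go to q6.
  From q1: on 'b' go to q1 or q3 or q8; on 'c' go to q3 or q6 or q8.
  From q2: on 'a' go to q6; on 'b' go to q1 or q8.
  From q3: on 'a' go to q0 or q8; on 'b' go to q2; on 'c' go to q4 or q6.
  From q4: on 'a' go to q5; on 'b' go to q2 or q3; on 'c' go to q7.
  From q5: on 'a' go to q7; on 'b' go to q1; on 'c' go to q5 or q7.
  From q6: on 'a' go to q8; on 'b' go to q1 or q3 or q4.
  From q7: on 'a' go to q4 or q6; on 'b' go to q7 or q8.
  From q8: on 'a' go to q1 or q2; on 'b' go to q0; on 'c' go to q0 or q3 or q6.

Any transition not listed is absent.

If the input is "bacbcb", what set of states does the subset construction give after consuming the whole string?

{q0, q1, q2, q3, q4, q5, q6, q7, q8}

Start in {q0}.
Read 'b': q0→{q0, q1, q5, q6}; now {q0, q1, q5, q6}.
Read 'a': q0→{q0, q5}, q1→∅, q5→{q7}, q6→{q8}; now {q0, q5, q7, q8}.
Read 'c': q0→{q6}, q5→{q5, q7}, q7→∅, q8→{q0, q3, q6}; now {q0, q3, q5, q6, q7}.
Read 'b': q0→{q0, q1, q5, q6}, q3→{q2}, q5→{q1}, q6→{q1, q3, q4}, q7→{q7, q8}; now {q0, q1, q2, q3, q4, q5, q6, q7, q8}.
Read 'c': q0→{q6}, q1→{q3, q6, q8}, q2→∅, q3→{q4, q6}, q4→{q7}, q5→{q5, q7}, q6→∅, q7→∅, q8→{q0, q3, q6}; now {q0, q3, q4, q5, q6, q7, q8}.
Read 'b': q0→{q0, q1, q5, q6}, q3→{q2}, q4→{q2, q3}, q5→{q1}, q6→{q1, q3, q4}, q7→{q7, q8}, q8→{q0}; now {q0, q1, q2, q3, q4, q5, q6, q7, q8}.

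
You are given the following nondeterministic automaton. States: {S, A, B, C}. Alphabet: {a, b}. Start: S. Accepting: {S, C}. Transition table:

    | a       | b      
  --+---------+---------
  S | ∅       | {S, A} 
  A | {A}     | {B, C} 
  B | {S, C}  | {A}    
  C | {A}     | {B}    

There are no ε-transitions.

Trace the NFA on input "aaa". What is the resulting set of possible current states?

Start in {S}.
Read 'a': S→∅; now ∅.
The set is empty and remains empty for the remaining 2 symbols.

∅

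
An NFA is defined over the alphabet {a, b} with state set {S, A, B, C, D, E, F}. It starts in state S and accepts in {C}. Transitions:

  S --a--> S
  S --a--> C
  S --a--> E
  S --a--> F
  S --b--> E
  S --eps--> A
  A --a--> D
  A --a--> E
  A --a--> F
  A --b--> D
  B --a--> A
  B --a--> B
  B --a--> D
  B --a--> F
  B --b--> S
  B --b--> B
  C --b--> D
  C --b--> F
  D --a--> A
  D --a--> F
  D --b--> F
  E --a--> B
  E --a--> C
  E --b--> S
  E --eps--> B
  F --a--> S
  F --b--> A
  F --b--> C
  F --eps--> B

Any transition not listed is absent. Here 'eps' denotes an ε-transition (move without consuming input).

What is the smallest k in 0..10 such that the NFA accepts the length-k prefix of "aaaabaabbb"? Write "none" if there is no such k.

Start: ε-closure({S}) = {S, A}.
Read 'a': {S, A} → {S, A, B, C, D, E, F}.
None of the earlier sets intersect F, but {S, A, B, C, D, E, F} does.

1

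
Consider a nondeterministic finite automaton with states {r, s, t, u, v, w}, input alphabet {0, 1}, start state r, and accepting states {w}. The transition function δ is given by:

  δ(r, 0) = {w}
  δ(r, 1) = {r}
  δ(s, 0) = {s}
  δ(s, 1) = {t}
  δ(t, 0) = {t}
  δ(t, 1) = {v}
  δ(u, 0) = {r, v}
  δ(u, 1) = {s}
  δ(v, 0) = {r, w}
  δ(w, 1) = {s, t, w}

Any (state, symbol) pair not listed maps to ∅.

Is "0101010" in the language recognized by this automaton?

Yes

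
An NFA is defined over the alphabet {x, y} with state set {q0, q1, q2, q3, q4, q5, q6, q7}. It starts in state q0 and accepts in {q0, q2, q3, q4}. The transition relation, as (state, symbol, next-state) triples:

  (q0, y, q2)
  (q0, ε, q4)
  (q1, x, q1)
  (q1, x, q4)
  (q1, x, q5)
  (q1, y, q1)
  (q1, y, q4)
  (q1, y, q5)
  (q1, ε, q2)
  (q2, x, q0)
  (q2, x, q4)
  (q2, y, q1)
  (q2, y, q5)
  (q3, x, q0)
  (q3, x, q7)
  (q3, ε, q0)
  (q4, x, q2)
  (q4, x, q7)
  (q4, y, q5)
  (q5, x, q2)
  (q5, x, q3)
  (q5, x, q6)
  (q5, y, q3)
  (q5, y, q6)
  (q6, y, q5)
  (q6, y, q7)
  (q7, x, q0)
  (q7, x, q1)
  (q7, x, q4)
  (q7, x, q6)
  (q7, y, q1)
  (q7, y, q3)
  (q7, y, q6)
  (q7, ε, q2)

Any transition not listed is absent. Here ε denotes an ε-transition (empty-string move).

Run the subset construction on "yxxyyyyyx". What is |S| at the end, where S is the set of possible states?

Start: ε-closure({q0}) = {q0, q4}.
Read 'y': q0→{q2}, q4→{q5}; now {q2, q5}.
Read 'x': q2→{q0, q4}, q5→{q2, q3, q6}; now {q0, q2, q3, q4, q6}.
Read 'x': q0→∅, q2→{q0, q4}, q3→{q0, q7}, q4→{q2, q7}, q6→∅; now {q0, q2, q4, q7}.
Read 'y': q0→{q2}, q2→{q1, q5}, q4→{q5}, q7→{q1, q3, q6}; union {q1, q2, q3, q5, q6}; ε-closure = {q0, q1, q2, q3, q4, q5, q6}.
Read 'y': q0→{q2}, q1→{q1, q4, q5}, q2→{q1, q5}, q3→∅, q4→{q5}, q5→{q3, q6}, q6→{q5, q7}; union {q1, q2, q3, q4, q5, q6, q7}; ε-closure = {q0, q1, q2, q3, q4, q5, q6, q7}.
Read 'y': q0→{q2}, q1→{q1, q4, q5}, q2→{q1, q5}, q3→∅, q4→{q5}, q5→{q3, q6}, q6→{q5, q7}, q7→{q1, q3, q6}; union {q1, q2, q3, q4, q5, q6, q7}; ε-closure = {q0, q1, q2, q3, q4, q5, q6, q7}.
Read 'y': q0→{q2}, q1→{q1, q4, q5}, q2→{q1, q5}, q3→∅, q4→{q5}, q5→{q3, q6}, q6→{q5, q7}, q7→{q1, q3, q6}; union {q1, q2, q3, q4, q5, q6, q7}; ε-closure = {q0, q1, q2, q3, q4, q5, q6, q7}.
Read 'y': q0→{q2}, q1→{q1, q4, q5}, q2→{q1, q5}, q3→∅, q4→{q5}, q5→{q3, q6}, q6→{q5, q7}, q7→{q1, q3, q6}; union {q1, q2, q3, q4, q5, q6, q7}; ε-closure = {q0, q1, q2, q3, q4, q5, q6, q7}.
Read 'x': q0→∅, q1→{q1, q4, q5}, q2→{q0, q4}, q3→{q0, q7}, q4→{q2, q7}, q5→{q2, q3, q6}, q6→∅, q7→{q0, q1, q4, q6}; now {q0, q1, q2, q3, q4, q5, q6, q7}.
That set has 8 states.

8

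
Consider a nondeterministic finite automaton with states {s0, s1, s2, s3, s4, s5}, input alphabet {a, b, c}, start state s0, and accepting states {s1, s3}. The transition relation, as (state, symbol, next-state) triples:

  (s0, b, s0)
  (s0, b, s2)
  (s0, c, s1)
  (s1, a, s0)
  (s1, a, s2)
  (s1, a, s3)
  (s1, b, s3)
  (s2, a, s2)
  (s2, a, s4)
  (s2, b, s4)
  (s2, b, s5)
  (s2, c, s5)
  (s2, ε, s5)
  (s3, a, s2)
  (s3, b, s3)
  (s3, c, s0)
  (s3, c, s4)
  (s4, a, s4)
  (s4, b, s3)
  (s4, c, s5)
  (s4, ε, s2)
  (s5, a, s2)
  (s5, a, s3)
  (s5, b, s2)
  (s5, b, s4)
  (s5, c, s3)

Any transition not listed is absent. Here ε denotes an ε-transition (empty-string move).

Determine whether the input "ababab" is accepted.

No

Start in {s0}.
Read 'a': {s0} → ∅.
The set is empty and remains empty for the remaining 5 symbols.
The final set ∅ contains no accepting state.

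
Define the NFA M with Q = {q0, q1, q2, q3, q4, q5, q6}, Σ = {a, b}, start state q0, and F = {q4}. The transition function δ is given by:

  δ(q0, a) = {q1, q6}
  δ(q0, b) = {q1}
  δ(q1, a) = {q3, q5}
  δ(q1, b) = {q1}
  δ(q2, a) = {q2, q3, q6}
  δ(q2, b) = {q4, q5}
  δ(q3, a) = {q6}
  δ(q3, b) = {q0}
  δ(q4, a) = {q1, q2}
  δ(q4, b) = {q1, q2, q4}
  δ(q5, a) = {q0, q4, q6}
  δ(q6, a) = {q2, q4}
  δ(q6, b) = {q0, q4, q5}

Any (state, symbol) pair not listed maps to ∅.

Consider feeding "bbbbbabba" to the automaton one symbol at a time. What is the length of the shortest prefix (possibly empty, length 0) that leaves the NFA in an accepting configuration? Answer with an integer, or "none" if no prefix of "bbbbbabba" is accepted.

none

Start in {q0}.
Read 'b': q0→{q1}; now {q1}.
Read 'b': q1→{q1}; now {q1}.
Read 'b': q1→{q1}; now {q1}.
Read 'b': q1→{q1}; now {q1}.
Read 'b': q1→{q1}; now {q1}.
Read 'a': q1→{q3, q5}; now {q3, q5}.
Read 'b': q3→{q0}, q5→∅; now {q0}.
Read 'b': q0→{q1}; now {q1}.
Read 'a': q1→{q3, q5}; now {q3, q5}.
No reachable set along the way intersects F.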